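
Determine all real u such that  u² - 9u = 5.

u = -0.5249 or u = 9.5249

Rearrange to standard form: u² - 9u - 5 = 0.
Discriminant: (-9)² − 4·1·(-5) = 101.
Quadratic formula: u = (9 ± √101) / 2.
So u = 9/2 + √(101)/2 ≈ 9.5249 or u = 9/2 - √(101)/2 ≈ -0.5249.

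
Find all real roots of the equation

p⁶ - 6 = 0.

Let u = p³. The equation becomes u² - 6 = 0.
By the quadratic formula, u = √(6) or u = -√(6).
p³ = √(6) gives p = ∛(√(6)) ≈ 1.348.
p³ = -√(6) gives p = -∛(√(6)) ≈ -1.348.

p = -1.348 or p = 1.348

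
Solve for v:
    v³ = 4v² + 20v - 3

Rearrange: v³ - 4v² - 20v + 3 = 0.
Possible rational roots are divisors of 3. Testing v = -3 gives 0, so (v + 3) is a factor.
Divide: v³ - 4v² - 20v + 3 = (v + 3)(v² - 7v + 1).
Apply the quadratic formula to v² - 7v + 1 = 0: v = (7 ± √45)/2, i.e. v ≈ 6.8541 or v ≈ 0.1459.

v = -3 or v = 0.1459 or v = 6.8541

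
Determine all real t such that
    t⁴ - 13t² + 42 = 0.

t = -2.6458 or t = -2.4495 or t = 2.4495 or t = 2.6458

Let u = t². The equation becomes u² - 13u + 42 = 0.
Factor: (u - 6)(u - 7) = 0, so u = 6 or u = 7.
t² = 6 gives t = ±√(6) ≈ ±2.4495.
t² = 7 gives t = ±√(7) ≈ ±2.6458.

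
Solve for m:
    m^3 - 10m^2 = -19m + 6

Rearrange: m^3 - 10m^2 + 19m - 6 = 0.
Possible rational roots are divisors of -6. Testing m = 2 gives 0, so (m - 2) is a factor.
Divide: m^3 - 10m^2 + 19m - 6 = (m - 2)(m^2 - 8m + 3).
Apply the quadratic formula to m^2 - 8m + 3 = 0: m = (8 +/- sqrt(52))/2, i.e. m ~= 7.6056 or m ~= 0.3944.

m = 0.3944 or m = 2 or m = 7.6056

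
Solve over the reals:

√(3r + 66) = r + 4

Square both sides: 3r + 66 = (r + 4)².
Expand and rearrange: r² + 5r - 50 = 0.
Solving gives r = 5 or r = -10.
Check each candidate in the original equation:
  r = 5: √(81) = 9, while r + 4 = 9 — valid.
  r = -10: √(36) = 6, while r + 4 = -6 — extraneous.

r = 5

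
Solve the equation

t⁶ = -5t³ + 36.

t = -2.0801 or t = 1.5874

Let u = t³. The equation becomes u² + 5u - 36 = 0.
Factor: (u + 9)(u - 4) = 0, so u = -9 or u = 4.
t³ = -9 gives t = -∛(9) ≈ -2.0801.
t³ = 4 gives t = ∛(4) ≈ 1.5874.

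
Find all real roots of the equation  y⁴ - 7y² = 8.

Let u = y². The equation becomes u² - 7u - 8 = 0.
Factor: (u + 1)(u - 8) = 0, so u = -1 or u = 8.
y² = -1 < 0 has no real solution.
y² = 8 gives y = ±2·√(2) ≈ ±2.8284.

y = -2.8284 or y = 2.8284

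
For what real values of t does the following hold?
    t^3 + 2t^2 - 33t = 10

Rearrange: t^3 + 2t^2 - 33t - 10 = 0.
Possible rational roots are divisors of -10. Testing t = 5 gives 0, so (t - 5) is a factor.
Divide: t^3 + 2t^2 - 33t - 10 = (t - 5)(t^2 + 7t + 2).
Apply the quadratic formula to t^2 + 7t + 2 = 0: t = (-7 +/- sqrt(41))/2, i.e. t ~= -0.2984 or t ~= -6.7016.

t = -6.7016 or t = -0.2984 or t = 5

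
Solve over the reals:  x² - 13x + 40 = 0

x = 5 or x = 8

Factor: (x - 8)(x - 5) = 0.
So x = 8 or x = 5.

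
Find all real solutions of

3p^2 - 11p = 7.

p = -0.553 or p = 4.2196

Rearrange to standard form: 3p^2 - 11p - 7 = 0.
Discriminant: (-11)^2 - 4*3*(-7) = 205.
Quadratic formula: p = (11 +/- sqrt(205)) / 6.
So p = 11/6 + sqrt(205)/6 ~= 4.2196 or p = 11/6 - sqrt(205)/6 ~= -0.553.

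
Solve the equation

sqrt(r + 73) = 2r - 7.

r = 8

Square both sides: r + 73 = (2r - 7)^2.
Expand and rearrange: 4r^2 - 29r - 24 = 0.
Solving gives r = 8 or r = -0.75.
Check each candidate in the original equation:
  r = 8: sqrt(81) = 9, while 2r - 7 = 9 — valid.
  r = -0.75: sqrt(72.25) = 8.5, while 2r - 7 = -8.5 — extraneous.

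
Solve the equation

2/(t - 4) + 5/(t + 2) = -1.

Multiply both sides by (t - 4)(t + 2):
2(t + 2) + 5(t - 4) = -(t - 4)(t + 2).
Expand and collect terms: -t^2 - 5t + 24 = 0.
Factor or apply the quadratic formula: t = -8 or t = 3.
Neither value makes a denominator zero (t != 4, t != -2), so both are valid.

t = -8 or t = 3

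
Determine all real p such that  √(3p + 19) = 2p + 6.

Square both sides: 3p + 19 = (2p + 6)².
Expand and rearrange: 4p² + 21p + 17 = 0.
Solving gives p = -1 or p = -4.25.
Check each candidate in the original equation:
  p = -1: √(16) = 4, while 2p + 6 = 4 — valid.
  p = -4.25: √(6.25) = 2.5, while 2p + 6 = -2.5 — extraneous.

p = -1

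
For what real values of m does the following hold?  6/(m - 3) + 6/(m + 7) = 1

Multiply both sides by (m - 3)(m + 7):
6(m + 7) + 6(m - 3) = (m - 3)(m + 7).
Expand and collect terms: m^2 - 8m - 45 = 0.
By the quadratic formula, m = (8 +/- sqrt(244)) / 2, so m ~= 11.8102 or m ~= -3.8102.
Neither value makes a denominator zero (m != 3, m != -7), so both are valid.

m = -3.8102 or m = 11.8102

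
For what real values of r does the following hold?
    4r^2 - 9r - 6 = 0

Discriminant: (-9)^2 - 4*4*(-6) = 177.
Quadratic formula: r = (9 +/- sqrt(177)) / 8.
So r = 9/8 + sqrt(177)/8 ~= 2.788 or r = 9/8 - sqrt(177)/8 ~= -0.538.

r = -0.538 or r = 2.788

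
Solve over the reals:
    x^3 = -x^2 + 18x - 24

x = -5.2749 or x = 2 or x = 2.2749

Rearrange: x^3 + x^2 - 18x + 24 = 0.
Possible rational roots are divisors of 24. Testing x = 2 gives 0, so (x - 2) is a factor.
Divide: x^3 + x^2 - 18x + 24 = (x - 2)(x^2 + 3x - 12).
Apply the quadratic formula to x^2 + 3x - 12 = 0: x = (-3 +/- sqrt(57))/2, i.e. x ~= 2.2749 or x ~= -5.2749.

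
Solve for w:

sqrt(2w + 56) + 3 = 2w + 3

w = 4

Isolate the radical: sqrt(2w + 56) = 2w.
Square both sides: 2w + 56 = (2w)^2.
Expand and rearrange: 4w^2 - 2w - 56 = 0.
Solving gives w = 4 or w = -3.5.
Check each candidate in the original equation:
  w = 4: sqrt(64) = 8, while 2w = 8 — valid.
  w = -3.5: sqrt(49) = 7, while 2w = -7 — extraneous.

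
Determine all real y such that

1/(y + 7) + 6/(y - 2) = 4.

Multiply both sides by (y + 7)(y - 2):
(y - 2) + 6(y + 7) = 4(y + 7)(y - 2).
Expand and collect terms: 4y² + 13y - 96 = 0.
By the quadratic formula, y = (-13 ± √1705) / 8, so y ≈ 3.5365 or y ≈ -6.7865.
Neither value makes a denominator zero (y ≠ -7, y ≠ 2), so both are valid.

y = -6.7865 or y = 3.5365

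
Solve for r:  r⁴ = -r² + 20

Let u = r². The equation becomes u² + u - 20 = 0.
Factor: (u + 5)(u - 4) = 0, so u = -5 or u = 4.
r² = -5 < 0 has no real solution.
r² = 4 gives r = ±2.

r = -2 or r = 2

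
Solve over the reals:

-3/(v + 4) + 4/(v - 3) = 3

v = -4.8549 or v = 4.1882

Multiply both sides by (v + 4)(v - 3):
-3(v - 3) + 4(v + 4) = 3(v + 4)(v - 3).
Expand and collect terms: 3v² + 2v - 61 = 0.
By the quadratic formula, v = (-2 ± √736) / 6, so v ≈ 4.1882 or v ≈ -4.8549.
Neither value makes a denominator zero (v ≠ -4, v ≠ 3), so both are valid.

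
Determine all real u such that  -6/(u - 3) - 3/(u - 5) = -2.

Multiply both sides by (u - 3)(u - 5):
-6(u - 5) - 3(u - 3) = -2(u - 3)(u - 5).
Expand and collect terms: -2u^2 + 25u - 69 = 0.
By the quadratic formula, u = (-25 +/- sqrt(73)) / -4, so u ~= 4.114 or u ~= 8.386.
Neither value makes a denominator zero (u != 3, u != 5), so both are valid.

u = 4.114 or u = 8.386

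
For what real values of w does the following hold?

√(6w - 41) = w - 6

w = 7 or w = 11

Square both sides: 6w - 41 = (w - 6)².
Expand and rearrange: w² - 18w + 77 = 0.
Solving gives w = 11 or w = 7.
Check each candidate in the original equation:
  w = 11: √(25) = 5, while w - 6 = 5 — valid.
  w = 7: √(1) = 1, while w - 6 = 1 — valid.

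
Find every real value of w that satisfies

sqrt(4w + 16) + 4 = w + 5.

w = 5

Isolate the radical: sqrt(4w + 16) = w + 1.
Square both sides: 4w + 16 = (w + 1)^2.
Expand and rearrange: w^2 - 2w - 15 = 0.
Solving gives w = 5 or w = -3.
Check each candidate in the original equation:
  w = 5: sqrt(36) = 6, while w + 1 = 6 — valid.
  w = -3: sqrt(4) = 2, while w + 1 = -2 — extraneous.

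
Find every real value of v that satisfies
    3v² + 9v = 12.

Bring every term to one side: 3v² + 9v - 12 = 0.
Factor: 3(v - 1)(v + 4) = 0.
So v = 1 or v = -4.

v = -4 or v = 1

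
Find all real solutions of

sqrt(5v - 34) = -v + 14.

Square both sides: 5v - 34 = (-v + 14)^2.
Expand and rearrange: v^2 - 33v + 230 = 0.
Solving gives v = 23 or v = 10.
Check each candidate in the original equation:
  v = 23: sqrt(81) = 9, while -v + 14 = -9 — extraneous.
  v = 10: sqrt(16) = 4, while -v + 14 = 4 — valid.

v = 10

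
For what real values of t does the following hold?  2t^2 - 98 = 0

t = -7 or t = 7

Factor: 2(t + 7)(t - 7) = 0.
So t = -7 or t = 7.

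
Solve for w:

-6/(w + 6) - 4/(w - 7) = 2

Multiply both sides by (w + 6)(w - 7):
-6(w - 7) - 4(w + 6) = 2(w + 6)(w - 7).
Expand and collect terms: 2w² + 8w - 102 = 0.
By the quadratic formula, w = (-8 ± √880) / 4, so w ≈ 5.4162 or w ≈ -9.4162.
Neither value makes a denominator zero (w ≠ -6, w ≠ 7), so both are valid.

w = -9.4162 or w = 5.4162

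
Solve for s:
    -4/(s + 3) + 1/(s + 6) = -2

s = -6.3117 or s = -1.1883

Multiply both sides by (s + 3)(s + 6):
-4(s + 6) + (s + 3) = -2(s + 3)(s + 6).
Expand and collect terms: -2s² - 15s - 15 = 0.
By the quadratic formula, s = (15 ± √105) / -4, so s ≈ -6.3117 or s ≈ -1.1883.
Neither value makes a denominator zero (s ≠ -3, s ≠ -6), so both are valid.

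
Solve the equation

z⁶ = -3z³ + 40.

z = -2 or z = 1.71

Let u = z³. The equation becomes u² + 3u - 40 = 0.
Factor: (u - 5)(u + 8) = 0, so u = 5 or u = -8.
z³ = 5 gives z = ∛(5) ≈ 1.71.
z³ = -8 gives z = -2.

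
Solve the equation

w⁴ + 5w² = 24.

Let u = w². The equation becomes u² + 5u - 24 = 0.
Factor: (u + 8)(u - 3) = 0, so u = -8 or u = 3.
w² = -8 < 0 has no real solution.
w² = 3 gives w = ±√(3) ≈ ±1.7321.

w = -1.7321 or w = 1.7321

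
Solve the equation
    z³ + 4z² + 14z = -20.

z = -2

Rearrange: z³ + 4z² + 14z + 20 = 0.
Possible rational roots are divisors of 20. Testing z = -2 gives 0, so (z + 2) is a factor.
Divide: z³ + 4z² + 14z + 20 = (z + 2)(z² + 2z + 10).
The quadratic z² + 2z + 10 has discriminant -36 < 0, so no further real roots.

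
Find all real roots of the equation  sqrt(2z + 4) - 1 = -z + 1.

Isolate the radical: sqrt(2z + 4) = -z + 2.
Square both sides: 2z + 4 = (-z + 2)^2.
Expand and rearrange: z^2 - 6z = 0.
Solving gives z = 6 or z = 0.
Check each candidate in the original equation:
  z = 6: sqrt(16) = 4, while -z + 2 = -4 — extraneous.
  z = 0: sqrt(4) = 2, while -z + 2 = 2 — valid.

z = 0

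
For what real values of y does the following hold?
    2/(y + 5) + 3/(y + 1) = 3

Multiply both sides by (y + 5)(y + 1):
2(y + 1) + 3(y + 5) = 3(y + 5)(y + 1).
Expand and collect terms: 3y² + 13y - 2 = 0.
By the quadratic formula, y = (-13 ± √193) / 6, so y ≈ 0.1487 or y ≈ -4.4821.
Neither value makes a denominator zero (y ≠ -5, y ≠ -1), so both are valid.

y = -4.4821 or y = 0.1487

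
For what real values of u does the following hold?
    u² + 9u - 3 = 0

Discriminant: (9)² − 4·1·(-3) = 93.
Quadratic formula: u = (-9 ± √93) / 2.
So u = -9/2 + √(93)/2 ≈ 0.3218 or u = -√(93)/2 - 9/2 ≈ -9.3218.

u = -9.3218 or u = 0.3218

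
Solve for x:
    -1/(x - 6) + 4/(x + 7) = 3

x = -5.6273 or x = 5.6273

Multiply both sides by (x - 6)(x + 7):
-(x + 7) + 4(x - 6) = 3(x - 6)(x + 7).
Expand and collect terms: 3x² - 95 = 0.
By the quadratic formula, x = (0 ± √1140) / 6, so x ≈ 5.6273 or x ≈ -5.6273.
Neither value makes a denominator zero (x ≠ 6, x ≠ -7), so both are valid.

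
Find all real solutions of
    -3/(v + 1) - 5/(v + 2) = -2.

v = -1.4365 or v = 2.4365

Multiply both sides by (v + 1)(v + 2):
-3(v + 2) - 5(v + 1) = -2(v + 1)(v + 2).
Expand and collect terms: -2v^2 + 2v + 7 = 0.
By the quadratic formula, v = (-2 +/- sqrt(60)) / -4, so v ~= -1.4365 or v ~= 2.4365.
Neither value makes a denominator zero (v != -1, v != -2), so both are valid.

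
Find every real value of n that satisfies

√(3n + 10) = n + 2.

Square both sides: 3n + 10 = (n + 2)².
Expand and rearrange: n² + n - 6 = 0.
Solving gives n = 2 or n = -3.
Check each candidate in the original equation:
  n = 2: √(16) = 4, while n + 2 = 4 — valid.
  n = -3: √(1) = 1, while n + 2 = -1 — extraneous.

n = 2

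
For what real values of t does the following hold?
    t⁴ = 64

t = -2.8284 or t = 2.8284

Let u = t². The equation becomes u² - 64 = 0.
Factor: (u - 8)(u + 8) = 0, so u = 8 or u = -8.
t² = 8 gives t = ±2·√(2) ≈ ±2.8284.
t² = -8 < 0 has no real solution.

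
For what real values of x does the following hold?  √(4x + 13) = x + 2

x = 3

Square both sides: 4x + 13 = (x + 2)².
Expand and rearrange: x² - 9 = 0.
Solving gives x = 3 or x = -3.
Check each candidate in the original equation:
  x = 3: √(25) = 5, while x + 2 = 5 — valid.
  x = -3: √(1) = 1, while x + 2 = -1 — extraneous.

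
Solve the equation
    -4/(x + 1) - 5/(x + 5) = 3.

x = -7.13 or x = -1.87

Multiply both sides by (x + 1)(x + 5):
-4(x + 5) - 5(x + 1) = 3(x + 1)(x + 5).
Expand and collect terms: 3x² + 27x + 40 = 0.
By the quadratic formula, x = (-27 ± √249) / 6, so x ≈ -1.87 or x ≈ -7.13.
Neither value makes a denominator zero (x ≠ -1, x ≠ -5), so both are valid.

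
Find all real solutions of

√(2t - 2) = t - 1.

Square both sides: 2t - 2 = (t - 1)².
Expand and rearrange: t² - 4t + 3 = 0.
Solving gives t = 3 or t = 1.
Check each candidate in the original equation:
  t = 3: √(4) = 2, while t - 1 = 2 — valid.
  t = 1: √(0) = 0, while t - 1 = 0 — valid.

t = 1 or t = 3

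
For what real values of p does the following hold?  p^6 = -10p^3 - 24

Let u = p^3. The equation becomes u^2 + 10u + 24 = 0.
Factor: (u + 6)(u + 4) = 0, so u = -6 or u = -4.
p^3 = -6 gives p = -(6)^(1/3) ~= -1.8171.
p^3 = -4 gives p = -(4)^(1/3) ~= -1.5874.

p = -1.8171 or p = -1.5874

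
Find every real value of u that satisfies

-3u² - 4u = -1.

Rearrange to standard form: -3u² - 4u + 1 = 0.
Discriminant: (-4)² − 4·(-3)·1 = 28.
Quadratic formula: u = (4 ± √28) / (-6).
So u = -√(7)/3 - 2/3 ≈ -1.5486 or u = -2/3 + √(7)/3 ≈ 0.2153.

u = -1.5486 or u = 0.2153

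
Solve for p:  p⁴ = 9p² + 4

p = -3.0699 or p = 3.0699

Let u = p². The equation becomes u² - 9u - 4 = 0.
By the quadratic formula, u = 9/2 + √(97)/2 or u = 9/2 - √(97)/2.
p² = 9/2 + √(97)/2 gives p = ±√(9/2 + √(97)/2) ≈ ±3.0699.
p² = 9/2 - √(97)/2 < 0 has no real solution.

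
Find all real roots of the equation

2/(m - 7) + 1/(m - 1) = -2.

m = 0.4105 or m = 6.0895

Multiply both sides by (m - 7)(m - 1):
2(m - 1) + (m - 7) = -2(m - 7)(m - 1).
Expand and collect terms: -2m² + 13m - 5 = 0.
By the quadratic formula, m = (-13 ± √129) / -4, so m ≈ 0.4105 or m ≈ 6.0895.
Neither value makes a denominator zero (m ≠ 7, m ≠ 1), so both are valid.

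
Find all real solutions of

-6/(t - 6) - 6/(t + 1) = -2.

Multiply both sides by (t - 6)(t + 1):
-6(t + 1) - 6(t - 6) = -2(t - 6)(t + 1).
Expand and collect terms: -2t² + 22t - 18 = 0.
By the quadratic formula, t = (-22 ± √340) / -4, so t ≈ 0.8902 or t ≈ 10.1098.
Neither value makes a denominator zero (t ≠ 6, t ≠ -1), so both are valid.

t = 0.8902 or t = 10.1098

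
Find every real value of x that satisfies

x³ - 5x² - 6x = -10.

Rearrange: x³ - 5x² - 6x + 10 = 0.
Possible rational roots are divisors of 10. Testing x = 1 gives 0, so (x - 1) is a factor.
Divide: x³ - 5x² - 6x + 10 = (x - 1)(x² - 4x - 10).
Apply the quadratic formula to x² - 4x - 10 = 0: x = (4 ± √56)/2, i.e. x ≈ 5.7417 or x ≈ -1.7417.

x = -1.7417 or x = 1 or x = 5.7417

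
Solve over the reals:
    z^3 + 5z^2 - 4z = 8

z = -5.4641 or z = -1 or z = 1.4641

Rearrange: z^3 + 5z^2 - 4z - 8 = 0.
Possible rational roots are divisors of -8. Testing z = -1 gives 0, so (z + 1) is a factor.
Divide: z^3 + 5z^2 - 4z - 8 = (z + 1)(z^2 + 4z - 8).
Apply the quadratic formula to z^2 + 4z - 8 = 0: z = (-4 +/- sqrt(48))/2, i.e. z ~= 1.4641 or z ~= -5.4641.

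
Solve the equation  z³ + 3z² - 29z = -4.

Rearrange: z³ + 3z² - 29z + 4 = 0.
Possible rational roots are divisors of 4. Testing z = 4 gives 0, so (z - 4) is a factor.
Divide: z³ + 3z² - 29z + 4 = (z - 4)(z² + 7z - 1).
Apply the quadratic formula to z² + 7z - 1 = 0: z = (-7 ± √53)/2, i.e. z ≈ 0.1401 or z ≈ -7.1401.

z = -7.1401 or z = 0.1401 or z = 4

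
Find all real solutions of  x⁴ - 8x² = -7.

Let u = x². The equation becomes u² - 8u + 7 = 0.
Factor: (u - 7)(u - 1) = 0, so u = 7 or u = 1.
x² = 7 gives x = ±√(7) ≈ ±2.6458.
x² = 1 gives x = ±1.

x = -2.6458 or x = -1 or x = 1 or x = 2.6458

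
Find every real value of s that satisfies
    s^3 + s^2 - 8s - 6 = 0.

s = -3 or s = -0.7321 or s = 2.7321

Possible rational roots are divisors of -6. Testing s = -3 gives 0, so (s + 3) is a factor.
Divide: s^3 + s^2 - 8s - 6 = (s + 3)(s^2 - 2s - 2).
Apply the quadratic formula to s^2 - 2s - 2 = 0: s = (2 +/- sqrt(12))/2, i.e. s ~= 2.7321 or s ~= -0.7321.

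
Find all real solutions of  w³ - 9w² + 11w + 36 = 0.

w = -1.4051 or w = 4 or w = 6.4051

Possible rational roots are divisors of 36. Testing w = 4 gives 0, so (w - 4) is a factor.
Divide: w³ - 9w² + 11w + 36 = (w - 4)(w² - 5w - 9).
Apply the quadratic formula to w² - 5w - 9 = 0: w = (5 ± √61)/2, i.e. w ≈ 6.4051 or w ≈ -1.4051.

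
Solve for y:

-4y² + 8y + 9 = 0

Discriminant: (8)² − 4·(-4)·9 = 208.
Quadratic formula: y = (-8 ± √208) / (-8).
So y = 1 - √(13)/2 ≈ -0.8028 or y = 1 + √(13)/2 ≈ 2.8028.

y = -0.8028 or y = 2.8028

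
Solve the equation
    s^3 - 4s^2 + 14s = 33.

s = 3

Rearrange: s^3 - 4s^2 + 14s - 33 = 0.
Possible rational roots are divisors of -33. Testing s = 3 gives 0, so (s - 3) is a factor.
Divide: s^3 - 4s^2 + 14s - 33 = (s - 3)(s^2 - s + 11).
The quadratic s^2 - s + 11 has discriminant -43 < 0, so no further real roots.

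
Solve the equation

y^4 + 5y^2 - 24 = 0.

Let u = y^2. The equation becomes u^2 + 5u - 24 = 0.
Factor: (u - 3)(u + 8) = 0, so u = 3 or u = -8.
y^2 = 3 gives y = +/-sqrt(3) ~= +/-1.7321.
y^2 = -8 < 0 has no real solution.

y = -1.7321 or y = 1.7321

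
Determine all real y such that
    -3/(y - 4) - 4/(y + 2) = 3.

Multiply both sides by (y - 4)(y + 2):
-3(y + 2) - 4(y - 4) = 3(y - 4)(y + 2).
Expand and collect terms: 3y² + y - 34 = 0.
By the quadratic formula, y = (-1 ± √409) / 6, so y ≈ 3.204 or y ≈ -3.5373.
Neither value makes a denominator zero (y ≠ 4, y ≠ -2), so both are valid.

y = -3.5373 or y = 3.204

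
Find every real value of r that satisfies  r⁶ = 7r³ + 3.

r = -0.7399 or r = 1.9491

Let u = r³. The equation becomes u² - 7u - 3 = 0.
By the quadratic formula, u = 7/2 + √(61)/2 or u = 7/2 - √(61)/2.
r³ = 7/2 + √(61)/2 gives r = ∛(7/2 + √(61)/2) ≈ 1.9491.
r³ = 7/2 - √(61)/2 gives r = -∛(-7/2 + √(61)/2) ≈ -0.7399.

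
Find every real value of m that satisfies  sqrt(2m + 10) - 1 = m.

Isolate the radical: sqrt(2m + 10) = m + 1.
Square both sides: 2m + 10 = (m + 1)^2.
Expand and rearrange: m^2 - 9 = 0.
Solving gives m = 3 or m = -3.
Check each candidate in the original equation:
  m = 3: sqrt(16) = 4, while m + 1 = 4 — valid.
  m = -3: sqrt(4) = 2, while m + 1 = -2 — extraneous.

m = 3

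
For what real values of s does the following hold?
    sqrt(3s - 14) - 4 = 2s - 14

Isolate the radical: sqrt(3s - 14) = 2s - 10.
Square both sides: 3s - 14 = (2s - 10)^2.
Expand and rearrange: 4s^2 - 43s + 114 = 0.
Solving gives s = 6 or s = 4.75.
Check each candidate in the original equation:
  s = 6: sqrt(4) = 2, while 2s - 10 = 2 — valid.
  s = 4.75: sqrt(0.25) = 0.5, while 2s - 10 = -0.5 — extraneous.

s = 6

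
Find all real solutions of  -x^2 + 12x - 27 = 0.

Factor: -1(x - 9)(x - 3) = 0.
So x = 9 or x = 3.

x = 3 or x = 9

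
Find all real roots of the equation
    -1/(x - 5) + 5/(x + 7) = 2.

x = -4.3589 or x = 4.3589

Multiply both sides by (x - 5)(x + 7):
-(x + 7) + 5(x - 5) = 2(x - 5)(x + 7).
Expand and collect terms: 2x² - 38 = 0.
By the quadratic formula, x = (0 ± √304) / 4, so x ≈ 4.3589 or x ≈ -4.3589.
Neither value makes a denominator zero (x ≠ 5, x ≠ -7), so both are valid.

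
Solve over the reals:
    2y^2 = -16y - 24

y = -6 or y = -2

Bring every term to one side: 2y^2 + 16y + 24 = 0.
Factor: 2(y + 6)(y + 2) = 0.
So y = -6 or y = -2.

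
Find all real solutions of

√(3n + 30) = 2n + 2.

n = 2

Square both sides: 3n + 30 = (2n + 2)².
Expand and rearrange: 4n² + 5n - 26 = 0.
Solving gives n = 2 or n = -3.25.
Check each candidate in the original equation:
  n = 2: √(36) = 6, while 2n + 2 = 6 — valid.
  n = -3.25: √(20.25) = 4.5, while 2n + 2 = -4.5 — extraneous.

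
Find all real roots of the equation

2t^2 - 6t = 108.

Bring every term to one side: 2t^2 - 6t - 108 = 0.
Factor: 2(t - 9)(t + 6) = 0.
So t = 9 or t = -6.

t = -6 or t = 9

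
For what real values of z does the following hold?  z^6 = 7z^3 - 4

Let u = z^3. The equation becomes u^2 - 7u + 4 = 0.
By the quadratic formula, u = sqrt(33)/2 + 7/2 or u = 7/2 - sqrt(33)/2.
z^3 = sqrt(33)/2 + 7/2 gives z = (sqrt(33)/2 + 7/2)^(1/3) ~= 1.854.
z^3 = 7/2 - sqrt(33)/2 gives z = (7/2 - sqrt(33)/2)^(1/3) ~= 0.8562.

z = 0.8562 or z = 1.854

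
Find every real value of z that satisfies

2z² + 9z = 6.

z = -5.0895 or z = 0.5895

Rearrange to standard form: 2z² + 9z - 6 = 0.
Discriminant: (9)² − 4·2·(-6) = 129.
Quadratic formula: z = (-9 ± √129) / 4.
So z = -9/4 + √(129)/4 ≈ 0.5895 or z = -√(129)/4 - 9/4 ≈ -5.0895.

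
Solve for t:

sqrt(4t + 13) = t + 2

t = 3

Square both sides: 4t + 13 = (t + 2)^2.
Expand and rearrange: t^2 - 9 = 0.
Solving gives t = 3 or t = -3.
Check each candidate in the original equation:
  t = 3: sqrt(25) = 5, while t + 2 = 5 — valid.
  t = -3: sqrt(1) = 1, while t + 2 = -1 — extraneous.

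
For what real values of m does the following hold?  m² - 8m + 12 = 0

Factor: (m - 2)(m - 6) = 0.
So m = 2 or m = 6.

m = 2 or m = 6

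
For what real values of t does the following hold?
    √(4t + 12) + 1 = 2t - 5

t = 6

Isolate the radical: √(4t + 12) = 2t - 6.
Square both sides: 4t + 12 = (2t - 6)².
Expand and rearrange: 4t² - 28t + 24 = 0.
Solving gives t = 6 or t = 1.
Check each candidate in the original equation:
  t = 6: √(36) = 6, while 2t - 6 = 6 — valid.
  t = 1: √(16) = 4, while 2t - 6 = -4 — extraneous.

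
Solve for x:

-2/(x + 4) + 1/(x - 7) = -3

Multiply both sides by (x + 4)(x - 7):
-2(x - 7) + (x + 4) = -3(x + 4)(x - 7).
Expand and collect terms: -3x² + 10x + 66 = 0.
By the quadratic formula, x = (-10 ± √892) / -6, so x ≈ -3.3111 or x ≈ 6.6444.
Neither value makes a denominator zero (x ≠ -4, x ≠ 7), so both are valid.

x = -3.3111 or x = 6.6444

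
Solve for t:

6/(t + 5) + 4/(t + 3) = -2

Multiply both sides by (t + 5)(t + 3):
6(t + 3) + 4(t + 5) = -2(t + 5)(t + 3).
Expand and collect terms: -2t^2 - 26t - 68 = 0.
By the quadratic formula, t = (26 +/- sqrt(132)) / -4, so t ~= -9.3723 or t ~= -3.6277.
Neither value makes a denominator zero (t != -5, t != -3), so both are valid.

t = -9.3723 or t = -3.6277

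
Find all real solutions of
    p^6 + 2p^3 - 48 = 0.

Let u = p^3. The equation becomes u^2 + 2u - 48 = 0.
Factor: (u + 8)(u - 6) = 0, so u = -8 or u = 6.
p^3 = -8 gives p = -2.
p^3 = 6 gives p = (6)^(1/3) ~= 1.8171.

p = -2 or p = 1.8171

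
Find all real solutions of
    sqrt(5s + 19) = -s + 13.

s = 6

Square both sides: 5s + 19 = (-s + 13)^2.
Expand and rearrange: s^2 - 31s + 150 = 0.
Solving gives s = 25 or s = 6.
Check each candidate in the original equation:
  s = 25: sqrt(144) = 12, while -s + 13 = -12 — extraneous.
  s = 6: sqrt(49) = 7, while -s + 13 = 7 — valid.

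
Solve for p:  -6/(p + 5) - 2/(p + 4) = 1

p = -12.772 or p = -4.228

Multiply both sides by (p + 5)(p + 4):
-6(p + 4) - 2(p + 5) = (p + 5)(p + 4).
Expand and collect terms: p² + 17p + 54 = 0.
By the quadratic formula, p = (-17 ± √73) / 2, so p ≈ -4.228 or p ≈ -12.772.
Neither value makes a denominator zero (p ≠ -5, p ≠ -4), so both are valid.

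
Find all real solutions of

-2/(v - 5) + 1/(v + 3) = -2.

Multiply both sides by (v - 5)(v + 3):
-2(v + 3) + (v - 5) = -2(v - 5)(v + 3).
Expand and collect terms: -2v² + 5v + 41 = 0.
By the quadratic formula, v = (-5 ± √353) / -4, so v ≈ -3.4471 or v ≈ 5.9471.
Neither value makes a denominator zero (v ≠ 5, v ≠ -3), so both are valid.

v = -3.4471 or v = 5.9471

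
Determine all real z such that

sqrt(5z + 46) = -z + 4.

Square both sides: 5z + 46 = (-z + 4)^2.
Expand and rearrange: z^2 - 13z - 30 = 0.
Solving gives z = 15 or z = -2.
Check each candidate in the original equation:
  z = 15: sqrt(121) = 11, while -z + 4 = -11 — extraneous.
  z = -2: sqrt(36) = 6, while -z + 4 = 6 — valid.

z = -2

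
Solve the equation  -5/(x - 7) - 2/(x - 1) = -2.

Multiply both sides by (x - 7)(x - 1):
-5(x - 1) - 2(x - 7) = -2(x - 7)(x - 1).
Expand and collect terms: -2x^2 + 23x - 33 = 0.
By the quadratic formula, x = (-23 +/- sqrt(265)) / -4, so x ~= 1.6803 or x ~= 9.8197.
Neither value makes a denominator zero (x != 7, x != 1), so both are valid.

x = 1.6803 or x = 9.8197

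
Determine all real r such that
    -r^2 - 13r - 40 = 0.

Factor: -1(r + 5)(r + 8) = 0.
So r = -5 or r = -8.

r = -8 or r = -5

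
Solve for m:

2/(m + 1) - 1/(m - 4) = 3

m = -0.277 or m = 3.6103

Multiply both sides by (m + 1)(m - 4):
2(m - 4) - (m + 1) = 3(m + 1)(m - 4).
Expand and collect terms: 3m² - 10m - 3 = 0.
By the quadratic formula, m = (10 ± √136) / 6, so m ≈ 3.6103 or m ≈ -0.277.
Neither value makes a denominator zero (m ≠ -1, m ≠ 4), so both are valid.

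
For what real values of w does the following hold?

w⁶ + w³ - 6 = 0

Let u = w³. The equation becomes u² + u - 6 = 0.
Factor: (u - 2)(u + 3) = 0, so u = 2 or u = -3.
w³ = 2 gives w = ∛(2) ≈ 1.2599.
w³ = -3 gives w = -∛(3) ≈ -1.4422.

w = -1.4422 or w = 1.2599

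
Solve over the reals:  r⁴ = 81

Let u = r². The equation becomes u² - 81 = 0.
Factor: (u + 9)(u - 9) = 0, so u = -9 or u = 9.
r² = -9 < 0 has no real solution.
r² = 9 gives r = ±3.

r = -3 or r = 3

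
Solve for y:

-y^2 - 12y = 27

y = -9 or y = -3

Bring every term to one side: -y^2 - 12y - 27 = 0.
Factor: -1(y + 3)(y + 9) = 0.
So y = -3 or y = -9.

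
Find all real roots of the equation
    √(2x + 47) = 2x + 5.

Square both sides: 2x + 47 = (2x + 5)².
Expand and rearrange: 4x² + 18x - 22 = 0.
Solving gives x = 1 or x = -5.5.
Check each candidate in the original equation:
  x = 1: √(49) = 7, while 2x + 5 = 7 — valid.
  x = -5.5: √(36) = 6, while 2x + 5 = -6 — extraneous.

x = 1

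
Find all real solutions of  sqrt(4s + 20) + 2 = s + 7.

Isolate the radical: sqrt(4s + 20) = s + 5.
Square both sides: 4s + 20 = (s + 5)^2.
Expand and rearrange: s^2 + 6s + 5 = 0.
Solving gives s = -1 or s = -5.
Check each candidate in the original equation:
  s = -1: sqrt(16) = 4, while s + 5 = 4 — valid.
  s = -5: sqrt(0) = 0, while s + 5 = 0 — valid.

s = -5 or s = -1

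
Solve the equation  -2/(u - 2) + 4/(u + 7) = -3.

u = -8.2519 or u = 2.5853

Multiply both sides by (u - 2)(u + 7):
-2(u + 7) + 4(u - 2) = -3(u - 2)(u + 7).
Expand and collect terms: -3u^2 - 17u + 64 = 0.
By the quadratic formula, u = (17 +/- sqrt(1057)) / -6, so u ~= -8.2519 or u ~= 2.5853.
Neither value makes a denominator zero (u != 2, u != -7), so both are valid.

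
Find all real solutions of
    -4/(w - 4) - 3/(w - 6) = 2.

w = 1.114 or w = 5.386

Multiply both sides by (w - 4)(w - 6):
-4(w - 6) - 3(w - 4) = 2(w - 4)(w - 6).
Expand and collect terms: 2w^2 - 13w + 12 = 0.
By the quadratic formula, w = (13 +/- sqrt(73)) / 4, so w ~= 5.386 or w ~= 1.114.
Neither value makes a denominator zero (w != 4, w != 6), so both are valid.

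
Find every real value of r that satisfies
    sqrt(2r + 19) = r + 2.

Square both sides: 2r + 19 = (r + 2)^2.
Expand and rearrange: r^2 + 2r - 15 = 0.
Solving gives r = 3 or r = -5.
Check each candidate in the original equation:
  r = 3: sqrt(25) = 5, while r + 2 = 5 — valid.
  r = -5: sqrt(9) = 3, while r + 2 = -3 — extraneous.

r = 3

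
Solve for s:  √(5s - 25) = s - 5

s = 5 or s = 10

Square both sides: 5s - 25 = (s - 5)².
Expand and rearrange: s² - 15s + 50 = 0.
Solving gives s = 10 or s = 5.
Check each candidate in the original equation:
  s = 10: √(25) = 5, while s - 5 = 5 — valid.
  s = 5: √(0) = 0, while s - 5 = 0 — valid.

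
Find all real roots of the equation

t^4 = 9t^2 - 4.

Let u = t^2. The equation becomes u^2 - 9u + 4 = 0.
By the quadratic formula, u = sqrt(65)/2 + 9/2 or u = 9/2 - sqrt(65)/2.
t^2 = sqrt(65)/2 + 9/2 gives t = +/-sqrt(sqrt(65)/2 + 9/2) ~= +/-2.9208.
t^2 = 9/2 - sqrt(65)/2 gives t = +/-sqrt(9/2 - sqrt(65)/2) ~= +/-0.6847.

t = -2.9208 or t = -0.6847 or t = 0.6847 or t = 2.9208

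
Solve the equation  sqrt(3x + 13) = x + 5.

Square both sides: 3x + 13 = (x + 5)^2.
Expand and rearrange: x^2 + 7x + 12 = 0.
Solving gives x = -3 or x = -4.
Check each candidate in the original equation:
  x = -3: sqrt(4) = 2, while x + 5 = 2 — valid.
  x = -4: sqrt(1) = 1, while x + 5 = 1 — valid.

x = -4 or x = -3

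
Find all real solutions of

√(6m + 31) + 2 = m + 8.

Isolate the radical: √(6m + 31) = m + 6.
Square both sides: 6m + 31 = (m + 6)².
Expand and rearrange: m² + 6m + 5 = 0.
Solving gives m = -1 or m = -5.
Check each candidate in the original equation:
  m = -1: √(25) = 5, while m + 6 = 5 — valid.
  m = -5: √(1) = 1, while m + 6 = 1 — valid.

m = -5 or m = -1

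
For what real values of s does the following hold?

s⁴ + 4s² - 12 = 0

Let u = s². The equation becomes u² + 4u - 12 = 0.
Factor: (u - 2)(u + 6) = 0, so u = 2 or u = -6.
s² = 2 gives s = ±√(2) ≈ ±1.4142.
s² = -6 < 0 has no real solution.

s = -1.4142 or s = 1.4142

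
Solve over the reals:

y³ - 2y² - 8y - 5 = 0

Possible rational roots are divisors of -5. Testing y = -1 gives 0, so (y + 1) is a factor.
Divide: y³ - 2y² - 8y - 5 = (y + 1)(y² - 3y - 5).
Apply the quadratic formula to y² - 3y - 5 = 0: y = (3 ± √29)/2, i.e. y ≈ 4.1926 or y ≈ -1.1926.

y = -1.1926 or y = -1 or y = 4.1926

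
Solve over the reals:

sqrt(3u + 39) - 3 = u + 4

Isolate the radical: sqrt(3u + 39) = u + 7.
Square both sides: 3u + 39 = (u + 7)^2.
Expand and rearrange: u^2 + 11u + 10 = 0.
Solving gives u = -1 or u = -10.
Check each candidate in the original equation:
  u = -1: sqrt(36) = 6, while u + 7 = 6 — valid.
  u = -10: sqrt(9) = 3, while u + 7 = -3 — extraneous.

u = -1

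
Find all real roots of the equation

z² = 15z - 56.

Bring every term to one side: z² - 15z + 56 = 0.
Factor: (z - 8)(z - 7) = 0.
So z = 8 or z = 7.

z = 7 or z = 8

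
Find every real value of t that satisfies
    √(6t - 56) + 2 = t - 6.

t = 10 or t = 12

Isolate the radical: √(6t - 56) = t - 8.
Square both sides: 6t - 56 = (t - 8)².
Expand and rearrange: t² - 22t + 120 = 0.
Solving gives t = 12 or t = 10.
Check each candidate in the original equation:
  t = 12: √(16) = 4, while t - 8 = 4 — valid.
  t = 10: √(4) = 2, while t - 8 = 2 — valid.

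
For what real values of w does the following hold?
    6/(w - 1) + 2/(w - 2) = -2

w = -2.7913 or w = 1.7913

Multiply both sides by (w - 1)(w - 2):
6(w - 2) + 2(w - 1) = -2(w - 1)(w - 2).
Expand and collect terms: -2w² - 2w + 10 = 0.
By the quadratic formula, w = (2 ± √84) / -4, so w ≈ -2.7913 or w ≈ 1.7913.
Neither value makes a denominator zero (w ≠ 1, w ≠ 2), so both are valid.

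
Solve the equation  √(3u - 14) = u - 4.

u = 5 or u = 6

Square both sides: 3u - 14 = (u - 4)².
Expand and rearrange: u² - 11u + 30 = 0.
Solving gives u = 6 or u = 5.
Check each candidate in the original equation:
  u = 6: √(4) = 2, while u - 4 = 2 — valid.
  u = 5: √(1) = 1, while u - 4 = 1 — valid.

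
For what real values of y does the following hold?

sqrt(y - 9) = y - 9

y = 9 or y = 10

Square both sides: y - 9 = (y - 9)^2.
Expand and rearrange: y^2 - 19y + 90 = 0.
Solving gives y = 10 or y = 9.
Check each candidate in the original equation:
  y = 10: sqrt(1) = 1, while y - 9 = 1 — valid.
  y = 9: sqrt(0) = 0, while y - 9 = 0 — valid.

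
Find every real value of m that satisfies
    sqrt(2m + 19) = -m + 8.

Square both sides: 2m + 19 = (-m + 8)^2.
Expand and rearrange: m^2 - 18m + 45 = 0.
Solving gives m = 15 or m = 3.
Check each candidate in the original equation:
  m = 15: sqrt(49) = 7, while -m + 8 = -7 — extraneous.
  m = 3: sqrt(25) = 5, while -m + 8 = 5 — valid.

m = 3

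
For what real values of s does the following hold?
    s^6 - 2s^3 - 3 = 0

Let u = s^3. The equation becomes u^2 - 2u - 3 = 0.
Factor: (u - 3)(u + 1) = 0, so u = 3 or u = -1.
s^3 = 3 gives s = (3)^(1/3) ~= 1.4422.
s^3 = -1 gives s = -1.

s = -1 or s = 1.4422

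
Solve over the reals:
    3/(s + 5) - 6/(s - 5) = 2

s = -2.5 or s = 1

Multiply both sides by (s + 5)(s - 5):
3(s - 5) - 6(s + 5) = 2(s + 5)(s - 5).
Expand and collect terms: 2s^2 + 3s - 5 = 0.
Factor or apply the quadratic formula: s = 1 or s = -2.5.
Neither value makes a denominator zero (s != -5, s != 5), so both are valid.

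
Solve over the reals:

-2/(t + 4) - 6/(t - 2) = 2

t = -5.6458 or t = -0.3542

Multiply both sides by (t + 4)(t - 2):
-2(t - 2) - 6(t + 4) = 2(t + 4)(t - 2).
Expand and collect terms: 2t^2 + 12t + 4 = 0.
By the quadratic formula, t = (-12 +/- sqrt(112)) / 4, so t ~= -0.3542 or t ~= -5.6458.
Neither value makes a denominator zero (t != -4, t != 2), so both are valid.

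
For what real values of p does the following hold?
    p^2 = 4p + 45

p = -5 or p = 9

Bring every term to one side: p^2 - 4p - 45 = 0.
Factor: (p - 9)(p + 5) = 0.
So p = 9 or p = -5.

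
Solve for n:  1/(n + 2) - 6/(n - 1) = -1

Multiply both sides by (n + 2)(n - 1):
(n - 1) - 6(n + 2) = -(n + 2)(n - 1).
Expand and collect terms: -n^2 + 4n + 15 = 0.
By the quadratic formula, n = (-4 +/- sqrt(76)) / -2, so n ~= -2.3589 or n ~= 6.3589.
Neither value makes a denominator zero (n != -2, n != 1), so both are valid.

n = -2.3589 or n = 6.3589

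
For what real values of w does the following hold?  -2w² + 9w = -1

w = -0.1085 or w = 4.6085

Rearrange to standard form: -2w² + 9w + 1 = 0.
Discriminant: (9)² − 4·(-2)·1 = 89.
Quadratic formula: w = (-9 ± √89) / (-4).
So w = 9/4 - √(89)/4 ≈ -0.1085 or w = 9/4 + √(89)/4 ≈ 4.6085.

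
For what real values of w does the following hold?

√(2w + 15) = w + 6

Square both sides: 2w + 15 = (w + 6)².
Expand and rearrange: w² + 10w + 21 = 0.
Solving gives w = -3 or w = -7.
Check each candidate in the original equation:
  w = -3: √(9) = 3, while w + 6 = 3 — valid.
  w = -7: √(1) = 1, while w + 6 = -1 — extraneous.

w = -3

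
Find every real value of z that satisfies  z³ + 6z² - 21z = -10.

Rearrange: z³ + 6z² - 21z + 10 = 0.
Possible rational roots are divisors of 10. Testing z = 2 gives 0, so (z - 2) is a factor.
Divide: z³ + 6z² - 21z + 10 = (z - 2)(z² + 8z - 5).
Apply the quadratic formula to z² + 8z - 5 = 0: z = (-8 ± √84)/2, i.e. z ≈ 0.5826 or z ≈ -8.5826.

z = -8.5826 or z = 0.5826 or z = 2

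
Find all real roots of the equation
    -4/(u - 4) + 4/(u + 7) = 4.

u = -5.8875 or u = 2.8875

Multiply both sides by (u - 4)(u + 7):
-4(u + 7) + 4(u - 4) = 4(u - 4)(u + 7).
Expand and collect terms: 4u² + 12u - 68 = 0.
By the quadratic formula, u = (-12 ± √1232) / 8, so u ≈ 2.8875 or u ≈ -5.8875.
Neither value makes a denominator zero (u ≠ 4, u ≠ -7), so both are valid.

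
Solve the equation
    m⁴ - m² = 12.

Let u = m². The equation becomes u² - u - 12 = 0.
Factor: (u - 4)(u + 3) = 0, so u = 4 or u = -3.
m² = 4 gives m = ±2.
m² = -3 < 0 has no real solution.

m = -2 or m = 2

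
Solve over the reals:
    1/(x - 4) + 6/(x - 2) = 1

x = 3.6277 or x = 9.3723

Multiply both sides by (x - 4)(x - 2):
(x - 2) + 6(x - 4) = (x - 4)(x - 2).
Expand and collect terms: x² - 13x + 34 = 0.
By the quadratic formula, x = (13 ± √33) / 2, so x ≈ 9.3723 or x ≈ 3.6277.
Neither value makes a denominator zero (x ≠ 4, x ≠ 2), so both are valid.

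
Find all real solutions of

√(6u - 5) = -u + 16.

u = 9

Square both sides: 6u - 5 = (-u + 16)².
Expand and rearrange: u² - 38u + 261 = 0.
Solving gives u = 29 or u = 9.
Check each candidate in the original equation:
  u = 29: √(169) = 13, while -u + 16 = -13 — extraneous.
  u = 9: √(49) = 7, while -u + 16 = 7 — valid.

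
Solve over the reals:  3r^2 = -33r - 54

Bring every term to one side: 3r^2 + 33r + 54 = 0.
Factor: 3(r + 9)(r + 2) = 0.
So r = -9 or r = -2.

r = -9 or r = -2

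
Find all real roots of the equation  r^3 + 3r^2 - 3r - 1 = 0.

r = -3.7321 or r = -0.2679 or r = 1

Possible rational roots are divisors of -1. Testing r = 1 gives 0, so (r - 1) is a factor.
Divide: r^3 + 3r^2 - 3r - 1 = (r - 1)(r^2 + 4r + 1).
Apply the quadratic formula to r^2 + 4r + 1 = 0: r = (-4 +/- sqrt(12))/2, i.e. r ~= -0.2679 or r ~= -3.7321.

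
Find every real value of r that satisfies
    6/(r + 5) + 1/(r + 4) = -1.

r = -11.873 or r = -4.127

Multiply both sides by (r + 5)(r + 4):
6(r + 4) + (r + 5) = -(r + 5)(r + 4).
Expand and collect terms: -r^2 - 16r - 49 = 0.
By the quadratic formula, r = (16 +/- sqrt(60)) / -2, so r ~= -11.873 or r ~= -4.127.
Neither value makes a denominator zero (r != -5, r != -4), so both are valid.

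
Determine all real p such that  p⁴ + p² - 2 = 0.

p = -1 or p = 1

Let u = p². The equation becomes u² + u - 2 = 0.
Factor: (u + 2)(u - 1) = 0, so u = -2 or u = 1.
p² = -2 < 0 has no real solution.
p² = 1 gives p = ±1.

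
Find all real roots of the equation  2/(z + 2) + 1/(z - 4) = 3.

Multiply both sides by (z + 2)(z - 4):
2(z - 4) + (z + 2) = 3(z + 2)(z - 4).
Expand and collect terms: 3z² - 9z - 18 = 0.
By the quadratic formula, z = (9 ± √297) / 6, so z ≈ 4.3723 or z ≈ -1.3723.
Neither value makes a denominator zero (z ≠ -2, z ≠ 4), so both are valid.

z = -1.3723 or z = 4.3723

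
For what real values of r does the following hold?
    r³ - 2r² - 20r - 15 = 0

r = -3 or r = -0.8541 or r = 5.8541

Possible rational roots are divisors of -15. Testing r = -3 gives 0, so (r + 3) is a factor.
Divide: r³ - 2r² - 20r - 15 = (r + 3)(r² - 5r - 5).
Apply the quadratic formula to r² - 5r - 5 = 0: r = (5 ± √45)/2, i.e. r ≈ 5.8541 or r ≈ -0.8541.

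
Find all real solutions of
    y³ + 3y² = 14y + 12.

y = -5.2361 or y = -0.7639 or y = 3

Rearrange: y³ + 3y² - 14y - 12 = 0.
Possible rational roots are divisors of -12. Testing y = 3 gives 0, so (y - 3) is a factor.
Divide: y³ + 3y² - 14y - 12 = (y - 3)(y² + 6y + 4).
Apply the quadratic formula to y² + 6y + 4 = 0: y = (-6 ± √20)/2, i.e. y ≈ -0.7639 or y ≈ -5.2361.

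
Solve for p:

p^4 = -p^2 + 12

p = -1.7321 or p = 1.7321

Let u = p^2. The equation becomes u^2 + u - 12 = 0.
Factor: (u - 3)(u + 4) = 0, so u = 3 or u = -4.
p^2 = 3 gives p = +/-sqrt(3) ~= +/-1.7321.
p^2 = -4 < 0 has no real solution.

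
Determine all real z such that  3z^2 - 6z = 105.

z = -5 or z = 7

Bring every term to one side: 3z^2 - 6z - 105 = 0.
Factor: 3(z + 5)(z - 7) = 0.
So z = -5 or z = 7.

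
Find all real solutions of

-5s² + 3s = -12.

Rearrange to standard form: -5s² + 3s + 12 = 0.
Discriminant: (3)² − 4·(-5)·12 = 249.
Quadratic formula: s = (-3 ± √249) / (-10).
So s = 3/10 - √(249)/10 ≈ -1.278 or s = 3/10 + √(249)/10 ≈ 1.878.

s = -1.278 or s = 1.878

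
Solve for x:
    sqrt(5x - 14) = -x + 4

x = 3

Square both sides: 5x - 14 = (-x + 4)^2.
Expand and rearrange: x^2 - 13x + 30 = 0.
Solving gives x = 10 or x = 3.
Check each candidate in the original equation:
  x = 10: sqrt(36) = 6, while -x + 4 = -6 — extraneous.
  x = 3: sqrt(1) = 1, while -x + 4 = 1 — valid.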